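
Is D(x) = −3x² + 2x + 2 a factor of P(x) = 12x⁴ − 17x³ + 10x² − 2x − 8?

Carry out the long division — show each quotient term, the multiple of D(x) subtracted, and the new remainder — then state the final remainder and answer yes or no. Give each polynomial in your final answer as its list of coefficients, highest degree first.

Step 1: lead(12x⁴ − 17x³ + 10x² − 2x − 8) ÷ lead(D) = 12x⁴ ÷ −3x² = −4x². Subtract (−4x²)·D = 12x⁴ − 8x³ − 8x². Remainder: −9x³ + 18x² − 2x − 8.
Step 2: lead(−9x³ + 18x² − 2x − 8) ÷ lead(D) = −9x³ ÷ −3x² = 3x. Subtract (3x)·D = −9x³ + 6x² + 6x. Remainder: 12x² − 8x − 8.
Step 3: lead(12x² − 8x − 8) ÷ lead(D) = 12x² ÷ −3x² = −4. Subtract (−4)·D = 12x² − 8x − 8. Remainder: 0.

R = [0], so D(x) is a factor of P(x). yes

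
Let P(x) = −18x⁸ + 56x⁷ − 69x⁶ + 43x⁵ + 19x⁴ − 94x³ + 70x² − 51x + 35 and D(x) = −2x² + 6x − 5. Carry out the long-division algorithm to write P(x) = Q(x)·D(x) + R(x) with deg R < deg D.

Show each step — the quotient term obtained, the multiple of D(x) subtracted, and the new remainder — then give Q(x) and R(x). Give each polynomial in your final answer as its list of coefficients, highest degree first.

Q = [9, -1, 9, 8, -8, 3, -6]; R = [5]

Step 1: lead(−18x⁸ + 56x⁷ − 69x⁶ + 43x⁵ + 19x⁴ − 94x³ + 70x² − 51x + 35) ÷ lead(D) = −18x⁸ ÷ −2x² = 9x⁶. Subtract (9x⁶)·D = −18x⁸ + 54x⁷ − 45x⁶. Remainder: 2x⁷ − 24x⁶ + 43x⁵ + 19x⁴ − 94x³ + 70x² − 51x + 35.
Step 2: lead(2x⁷ − 24x⁶ + 43x⁵ + 19x⁴ − 94x³ + 70x² − 51x + 35) ÷ lead(D) = 2x⁷ ÷ −2x² = −x⁵. Subtract (−x⁵)·D = 2x⁷ − 6x⁶ + 5x⁵. Remainder: −18x⁶ + 38x⁵ + 19x⁴ − 94x³ + 70x² − 51x + 35.
Step 3: lead(−18x⁶ + 38x⁵ + 19x⁴ − 94x³ + 70x² − 51x + 35) ÷ lead(D) = −18x⁶ ÷ −2x² = 9x⁴. Subtract (9x⁴)·D = −18x⁶ + 54x⁵ − 45x⁴. Remainder: −16x⁵ + 64x⁴ − 94x³ + 70x² − 51x + 35.
Step 4: lead(−16x⁵ + 64x⁴ − 94x³ + 70x² − 51x + 35) ÷ lead(D) = −16x⁵ ÷ −2x² = 8x³. Subtract (8x³)·D = −16x⁵ + 48x⁴ − 40x³. Remainder: 16x⁴ − 54x³ + 70x² − 51x + 35.
Step 5: lead(16x⁴ − 54x³ + 70x² − 51x + 35) ÷ lead(D) = 16x⁴ ÷ −2x² = −8x². Subtract (−8x²)·D = 16x⁴ − 48x³ + 40x². Remainder: −6x³ + 30x² − 51x + 35.
Step 6: lead(−6x³ + 30x² − 51x + 35) ÷ lead(D) = −6x³ ÷ −2x² = 3x. Subtract (3x)·D = −6x³ + 18x² − 15x. Remainder: 12x² − 36x + 35.
Step 7: lead(12x² − 36x + 35) ÷ lead(D) = 12x² ÷ −2x² = −6. Subtract (−6)·D = 12x² − 36x + 30. Remainder: 5.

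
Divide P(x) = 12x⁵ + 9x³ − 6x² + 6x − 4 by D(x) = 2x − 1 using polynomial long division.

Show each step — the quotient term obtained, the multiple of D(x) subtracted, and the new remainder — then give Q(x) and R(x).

Step 1: lead(12x⁵ + 9x³ − 6x² + 6x − 4) ÷ lead(D) = 12x⁵ ÷ 2x = 6x⁴. Subtract (6x⁴)·D = 12x⁵ − 6x⁴. Remainder: 6x⁴ + 9x³ − 6x² + 6x − 4.
Step 2: lead(6x⁴ + 9x³ − 6x² + 6x − 4) ÷ lead(D) = 6x⁴ ÷ 2x = 3x³. Subtract (3x³)·D = 6x⁴ − 3x³. Remainder: 12x³ − 6x² + 6x − 4.
Step 3: lead(12x³ − 6x² + 6x − 4) ÷ lead(D) = 12x³ ÷ 2x = 6x². Subtract (6x²)·D = 12x³ − 6x². Remainder: 6x − 4.
Step 4: lead(6x − 4) ÷ lead(D) = 6x ÷ 2x = 3. Subtract (3)·D = 6x − 3. Remainder: −1.

Q(x) = 6x⁴ + 3x³ + 6x² + 3; R(x) = −1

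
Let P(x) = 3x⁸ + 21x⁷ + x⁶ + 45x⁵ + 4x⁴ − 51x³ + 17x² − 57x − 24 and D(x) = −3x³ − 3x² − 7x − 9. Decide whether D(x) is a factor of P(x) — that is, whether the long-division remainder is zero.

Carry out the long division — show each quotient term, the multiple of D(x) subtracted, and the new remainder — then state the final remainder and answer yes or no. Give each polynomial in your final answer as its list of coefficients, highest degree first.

Step 1: lead(3x⁸ + 21x⁷ + x⁶ + 45x⁵ + 4x⁴ − 51x³ + 17x² − 57x − 24) ÷ lead(D) = 3x⁸ ÷ −3x³ = −x⁵. Subtract (−x⁵)·D = 3x⁸ + 3x⁷ + 7x⁶ + 9x⁵. Remainder: 18x⁷ − 6x⁶ + 36x⁵ + 4x⁴ − 51x³ + 17x² − 57x − 24.
Step 2: lead(18x⁷ − 6x⁶ + 36x⁵ + 4x⁴ − 51x³ + 17x² − 57x − 24) ÷ lead(D) = 18x⁷ ÷ −3x³ = −6x⁴. Subtract (−6x⁴)·D = 18x⁷ + 18x⁶ + 42x⁵ + 54x⁴. Remainder: −24x⁶ − 6x⁵ − 50x⁴ − 51x³ + 17x² − 57x − 24.
Step 3: lead(−24x⁶ − 6x⁵ − 50x⁴ − 51x³ + 17x² − 57x − 24) ÷ lead(D) = −24x⁶ ÷ −3x³ = 8x³. Subtract (8x³)·D = −24x⁶ − 24x⁵ − 56x⁴ − 72x³. Remainder: 18x⁵ + 6x⁴ + 21x³ + 17x² − 57x − 24.
Step 4: lead(18x⁵ + 6x⁴ + 21x³ + 17x² − 57x − 24) ÷ lead(D) = 18x⁵ ÷ −3x³ = −6x². Subtract (−6x²)·D = 18x⁵ + 18x⁴ + 42x³ + 54x². Remainder: −12x⁴ − 21x³ − 37x² − 57x − 24.
Step 5: lead(−12x⁴ − 21x³ − 37x² − 57x − 24) ÷ lead(D) = −12x⁴ ÷ −3x³ = 4x. Subtract (4x)·D = −12x⁴ − 12x³ − 28x² − 36x. Remainder: −9x³ − 9x² − 21x − 24.
Step 6: lead(−9x³ − 9x² − 21x − 24) ÷ lead(D) = −9x³ ÷ −3x³ = 3. Subtract (3)·D = −9x³ − 9x² − 21x − 27. Remainder: 3.

R = [3], so D(x) is not a factor of P(x). no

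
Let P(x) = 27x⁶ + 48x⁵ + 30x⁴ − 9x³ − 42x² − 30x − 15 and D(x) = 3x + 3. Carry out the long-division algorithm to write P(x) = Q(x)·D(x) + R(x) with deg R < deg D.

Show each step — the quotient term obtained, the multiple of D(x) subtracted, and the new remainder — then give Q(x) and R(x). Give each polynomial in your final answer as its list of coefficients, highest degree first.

Q = [9, 7, 3, -6, -8, -2]; R = [-9]

Step 1: lead(27x⁶ + 48x⁵ + 30x⁴ − 9x³ − 42x² − 30x − 15) ÷ lead(D) = 27x⁶ ÷ 3x = 9x⁵. Subtract (9x⁵)·D = 27x⁶ + 27x⁵. Remainder: 21x⁵ + 30x⁴ − 9x³ − 42x² − 30x − 15.
Step 2: lead(21x⁵ + 30x⁴ − 9x³ − 42x² − 30x − 15) ÷ lead(D) = 21x⁵ ÷ 3x = 7x⁴. Subtract (7x⁴)·D = 21x⁵ + 21x⁴. Remainder: 9x⁴ − 9x³ − 42x² − 30x − 15.
Step 3: lead(9x⁴ − 9x³ − 42x² − 30x − 15) ÷ lead(D) = 9x⁴ ÷ 3x = 3x³. Subtract (3x³)·D = 9x⁴ + 9x³. Remainder: −18x³ − 42x² − 30x − 15.
Step 4: lead(−18x³ − 42x² − 30x − 15) ÷ lead(D) = −18x³ ÷ 3x = −6x². Subtract (−6x²)·D = −18x³ − 18x². Remainder: −24x² − 30x − 15.
Step 5: lead(−24x² − 30x − 15) ÷ lead(D) = −24x² ÷ 3x = −8x. Subtract (−8x)·D = −24x² − 24x. Remainder: −6x − 15.
Step 6: lead(−6x − 15) ÷ lead(D) = −6x ÷ 3x = −2. Subtract (−2)·D = −6x − 6. Remainder: −9.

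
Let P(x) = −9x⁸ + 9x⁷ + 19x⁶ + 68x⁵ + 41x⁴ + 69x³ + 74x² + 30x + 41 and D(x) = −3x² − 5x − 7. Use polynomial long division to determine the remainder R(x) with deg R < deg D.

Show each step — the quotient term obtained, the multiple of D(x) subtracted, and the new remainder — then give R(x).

Step 1: lead(−9x⁸ + 9x⁷ + 19x⁶ + 68x⁵ + 41x⁴ + 69x³ + 74x² + 30x + 41) ÷ lead(D) = −9x⁸ ÷ −3x² = 3x⁶. Subtract (3x⁶)·D = −9x⁸ − 15x⁷ − 21x⁶. Remainder: 24x⁷ + 40x⁶ + 68x⁵ + 41x⁴ + 69x³ + 74x² + 30x + 41.
Step 2: lead(24x⁷ + 40x⁶ + 68x⁵ + 41x⁴ + 69x³ + 74x² + 30x + 41) ÷ lead(D) = 24x⁷ ÷ −3x² = −8x⁵. Subtract (−8x⁵)·D = 24x⁷ + 40x⁶ + 56x⁵. Remainder: 12x⁵ + 41x⁴ + 69x³ + 74x² + 30x + 41.
Step 3: lead(12x⁵ + 41x⁴ + 69x³ + 74x² + 30x + 41) ÷ lead(D) = 12x⁵ ÷ −3x² = −4x³. Subtract (−4x³)·D = 12x⁵ + 20x⁴ + 28x³. Remainder: 21x⁴ + 41x³ + 74x² + 30x + 41.
Step 4: lead(21x⁴ + 41x³ + 74x² + 30x + 41) ÷ lead(D) = 21x⁴ ÷ −3x² = −7x². Subtract (−7x²)·D = 21x⁴ + 35x³ + 49x². Remainder: 6x³ + 25x² + 30x + 41.
Step 5: lead(6x³ + 25x² + 30x + 41) ÷ lead(D) = 6x³ ÷ −3x² = −2x. Subtract (−2x)·D = 6x³ + 10x² + 14x. Remainder: 15x² + 16x + 41.
Step 6: lead(15x² + 16x + 41) ÷ lead(D) = 15x² ÷ −3x² = −5. Subtract (−5)·D = 15x² + 25x + 35. Remainder: −9x + 6.

R(x) = −9x + 6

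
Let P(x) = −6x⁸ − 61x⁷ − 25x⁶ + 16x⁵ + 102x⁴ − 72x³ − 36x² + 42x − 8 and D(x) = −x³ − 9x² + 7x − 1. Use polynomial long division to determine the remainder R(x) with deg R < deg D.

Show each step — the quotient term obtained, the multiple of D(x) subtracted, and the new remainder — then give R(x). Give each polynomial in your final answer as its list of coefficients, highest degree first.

R = [7, -3]

Step 1: lead(−6x⁸ − 61x⁷ − 25x⁶ + 16x⁵ + 102x⁴ − 72x³ − 36x² + 42x − 8) ÷ lead(D) = −6x⁸ ÷ −x³ = 6x⁵. Subtract (6x⁵)·D = −6x⁸ − 54x⁷ + 42x⁶ − 6x⁵. Remainder: −7x⁷ − 67x⁶ + 22x⁵ + 102x⁴ − 72x³ − 36x² + 42x − 8.
Step 2: lead(−7x⁷ − 67x⁶ + 22x⁵ + 102x⁴ − 72x³ − 36x² + 42x − 8) ÷ lead(D) = −7x⁷ ÷ −x³ = 7x⁴. Subtract (7x⁴)·D = −7x⁷ − 63x⁶ + 49x⁵ − 7x⁴. Remainder: −4x⁶ − 27x⁵ + 109x⁴ − 72x³ − 36x² + 42x − 8.
Step 3: lead(−4x⁶ − 27x⁵ + 109x⁴ − 72x³ − 36x² + 42x − 8) ÷ lead(D) = −4x⁶ ÷ −x³ = 4x³. Subtract (4x³)·D = −4x⁶ − 36x⁵ + 28x⁴ − 4x³. Remainder: 9x⁵ + 81x⁴ − 68x³ − 36x² + 42x − 8.
Step 4: lead(9x⁵ + 81x⁴ − 68x³ − 36x² + 42x − 8) ÷ lead(D) = 9x⁵ ÷ −x³ = −9x². Subtract (−9x²)·D = 9x⁵ + 81x⁴ − 63x³ + 9x². Remainder: −5x³ − 45x² + 42x − 8.
Step 5: lead(−5x³ − 45x² + 42x − 8) ÷ lead(D) = −5x³ ÷ −x³ = 5. Subtract (5)·D = −5x³ − 45x² + 35x − 5. Remainder: 7x − 3.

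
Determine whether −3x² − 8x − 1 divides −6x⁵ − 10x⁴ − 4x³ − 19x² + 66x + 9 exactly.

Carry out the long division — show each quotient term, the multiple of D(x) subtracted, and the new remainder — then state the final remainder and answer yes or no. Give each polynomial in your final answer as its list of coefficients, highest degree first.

Step 1: lead(−6x⁵ − 10x⁴ − 4x³ − 19x² + 66x + 9) ÷ lead(D) = −6x⁵ ÷ −3x² = 2x³. Subtract (2x³)·D = −6x⁵ − 16x⁴ − 2x³. Remainder: 6x⁴ − 2x³ − 19x² + 66x + 9.
Step 2: lead(6x⁴ − 2x³ − 19x² + 66x + 9) ÷ lead(D) = 6x⁴ ÷ −3x² = −2x². Subtract (−2x²)·D = 6x⁴ + 16x³ + 2x². Remainder: −18x³ − 21x² + 66x + 9.
Step 3: lead(−18x³ − 21x² + 66x + 9) ÷ lead(D) = −18x³ ÷ −3x² = 6x. Subtract (6x)·D = −18x³ − 48x² − 6x. Remainder: 27x² + 72x + 9.
Step 4: lead(27x² + 72x + 9) ÷ lead(D) = 27x² ÷ −3x² = −9. Subtract (−9)·D = 27x² + 72x + 9. Remainder: 0.

R = [0], so D(x) is a factor of P(x). yes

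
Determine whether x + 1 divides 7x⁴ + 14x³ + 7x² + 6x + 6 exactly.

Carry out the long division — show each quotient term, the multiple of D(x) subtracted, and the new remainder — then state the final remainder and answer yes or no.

R(x) = 0, so D(x) is a factor of P(x). yes

Step 1: lead(7x⁴ + 14x³ + 7x² + 6x + 6) ÷ lead(D) = 7x⁴ ÷ x = 7x³. Subtract (7x³)·D = 7x⁴ + 7x³. Remainder: 7x³ + 7x² + 6x + 6.
Step 2: lead(7x³ + 7x² + 6x + 6) ÷ lead(D) = 7x³ ÷ x = 7x². Subtract (7x²)·D = 7x³ + 7x². Remainder: 6x + 6.
Step 3: lead(6x + 6) ÷ lead(D) = 6x ÷ x = 6. Subtract (6)·D = 6x + 6. Remainder: 0.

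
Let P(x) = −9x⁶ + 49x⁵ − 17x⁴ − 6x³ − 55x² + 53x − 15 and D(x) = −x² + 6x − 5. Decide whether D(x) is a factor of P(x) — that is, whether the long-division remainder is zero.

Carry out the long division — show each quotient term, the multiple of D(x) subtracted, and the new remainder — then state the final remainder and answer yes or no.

R(x) = 0, so D(x) is a factor of P(x). yes

Step 1: lead(−9x⁶ + 49x⁵ − 17x⁴ − 6x³ − 55x² + 53x − 15) ÷ lead(D) = −9x⁶ ÷ −x² = 9x⁴. Subtract (9x⁴)·D = −9x⁶ + 54x⁵ − 45x⁴. Remainder: −5x⁵ + 28x⁴ − 6x³ − 55x² + 53x − 15.
Step 2: lead(−5x⁵ + 28x⁴ − 6x³ − 55x² + 53x − 15) ÷ lead(D) = −5x⁵ ÷ −x² = 5x³. Subtract (5x³)·D = −5x⁵ + 30x⁴ − 25x³. Remainder: −2x⁴ + 19x³ − 55x² + 53x − 15.
Step 3: lead(−2x⁴ + 19x³ − 55x² + 53x − 15) ÷ lead(D) = −2x⁴ ÷ −x² = 2x². Subtract (2x²)·D = −2x⁴ + 12x³ − 10x². Remainder: 7x³ − 45x² + 53x − 15.
Step 4: lead(7x³ − 45x² + 53x − 15) ÷ lead(D) = 7x³ ÷ −x² = −7x. Subtract (−7x)·D = 7x³ − 42x² + 35x. Remainder: −3x² + 18x − 15.
Step 5: lead(−3x² + 18x − 15) ÷ lead(D) = −3x² ÷ −x² = 3. Subtract (3)·D = −3x² + 18x − 15. Remainder: 0.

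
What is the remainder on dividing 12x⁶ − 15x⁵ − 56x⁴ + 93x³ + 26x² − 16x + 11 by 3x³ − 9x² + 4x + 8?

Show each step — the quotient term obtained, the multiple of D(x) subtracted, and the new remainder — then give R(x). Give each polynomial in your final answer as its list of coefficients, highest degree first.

R = [-5]

Step 1: lead(12x⁶ − 15x⁵ − 56x⁴ + 93x³ + 26x² − 16x + 11) ÷ lead(D) = 12x⁶ ÷ 3x³ = 4x³. Subtract (4x³)·D = 12x⁶ − 36x⁵ + 16x⁴ + 32x³. Remainder: 21x⁵ − 72x⁴ + 61x³ + 26x² − 16x + 11.
Step 2: lead(21x⁵ − 72x⁴ + 61x³ + 26x² − 16x + 11) ÷ lead(D) = 21x⁵ ÷ 3x³ = 7x². Subtract (7x²)·D = 21x⁵ − 63x⁴ + 28x³ + 56x². Remainder: −9x⁴ + 33x³ − 30x² − 16x + 11.
Step 3: lead(−9x⁴ + 33x³ − 30x² − 16x + 11) ÷ lead(D) = −9x⁴ ÷ 3x³ = −3x. Subtract (−3x)·D = −9x⁴ + 27x³ − 12x² − 24x. Remainder: 6x³ − 18x² + 8x + 11.
Step 4: lead(6x³ − 18x² + 8x + 11) ÷ lead(D) = 6x³ ÷ 3x³ = 2. Subtract (2)·D = 6x³ − 18x² + 8x + 16. Remainder: −5.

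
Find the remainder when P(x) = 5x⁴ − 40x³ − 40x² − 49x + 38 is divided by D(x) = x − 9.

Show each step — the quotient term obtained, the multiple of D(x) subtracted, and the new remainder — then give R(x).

R(x) = 2

Step 1: lead(5x⁴ − 40x³ − 40x² − 49x + 38) ÷ lead(D) = 5x⁴ ÷ x = 5x³. Subtract (5x³)·D = 5x⁴ − 45x³. Remainder: 5x³ − 40x² − 49x + 38.
Step 2: lead(5x³ − 40x² − 49x + 38) ÷ lead(D) = 5x³ ÷ x = 5x². Subtract (5x²)·D = 5x³ − 45x². Remainder: 5x² − 49x + 38.
Step 3: lead(5x² − 49x + 38) ÷ lead(D) = 5x² ÷ x = 5x. Subtract (5x)·D = 5x² − 45x. Remainder: −4x + 38.
Step 4: lead(−4x + 38) ÷ lead(D) = −4x ÷ x = −4. Subtract (−4)·D = −4x + 36. Remainder: 2.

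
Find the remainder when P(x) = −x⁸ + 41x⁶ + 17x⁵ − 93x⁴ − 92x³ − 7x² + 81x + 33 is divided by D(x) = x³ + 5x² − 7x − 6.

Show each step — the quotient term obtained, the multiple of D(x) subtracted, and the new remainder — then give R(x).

Step 1: lead(−x⁸ + 41x⁶ + 17x⁵ − 93x⁴ − 92x³ − 7x² + 81x + 33) ÷ lead(D) = −x⁸ ÷ x³ = −x⁵. Subtract (−x⁵)·D = −x⁸ − 5x⁷ + 7x⁶ + 6x⁵. Remainder: 5x⁷ + 34x⁶ + 11x⁵ − 93x⁴ − 92x³ − 7x² + 81x + 33.
Step 2: lead(5x⁷ + 34x⁶ + 11x⁵ − 93x⁴ − 92x³ − 7x² + 81x + 33) ÷ lead(D) = 5x⁷ ÷ x³ = 5x⁴. Subtract (5x⁴)·D = 5x⁷ + 25x⁶ − 35x⁵ − 30x⁴. Remainder: 9x⁶ + 46x⁵ − 63x⁴ − 92x³ − 7x² + 81x + 33.
Step 3: lead(9x⁶ + 46x⁵ − 63x⁴ − 92x³ − 7x² + 81x + 33) ÷ lead(D) = 9x⁶ ÷ x³ = 9x³. Subtract (9x³)·D = 9x⁶ + 45x⁵ − 63x⁴ − 54x³. Remainder: x⁵ − 38x³ − 7x² + 81x + 33.
Step 4: lead(x⁵ − 38x³ − 7x² + 81x + 33) ÷ lead(D) = x⁵ ÷ x³ = x². Subtract (x²)·D = x⁵ + 5x⁴ − 7x³ − 6x². Remainder: −5x⁴ − 31x³ − x² + 81x + 33.
Step 5: lead(−5x⁴ − 31x³ − x² + 81x + 33) ÷ lead(D) = −5x⁴ ÷ x³ = −5x. Subtract (−5x)·D = −5x⁴ − 25x³ + 35x² + 30x. Remainder: −6x³ − 36x² + 51x + 33.
Step 6: lead(−6x³ − 36x² + 51x + 33) ÷ lead(D) = −6x³ ÷ x³ = −6. Subtract (−6)·D = −6x³ − 30x² + 42x + 36. Remainder: −6x² + 9x − 3.

R(x) = −6x² + 9x − 3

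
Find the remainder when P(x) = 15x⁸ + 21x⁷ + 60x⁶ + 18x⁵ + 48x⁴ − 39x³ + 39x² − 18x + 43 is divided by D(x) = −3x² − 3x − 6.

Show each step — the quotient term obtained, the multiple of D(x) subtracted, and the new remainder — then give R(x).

R(x) = −5

Step 1: lead(15x⁸ + 21x⁷ + 60x⁶ + 18x⁵ + 48x⁴ − 39x³ + 39x² − 18x + 43) ÷ lead(D) = 15x⁸ ÷ −3x² = −5x⁶. Subtract (−5x⁶)·D = 15x⁸ + 15x⁷ + 30x⁶. Remainder: 6x⁷ + 30x⁶ + 18x⁵ + 48x⁴ − 39x³ + 39x² − 18x + 43.
Step 2: lead(6x⁷ + 30x⁶ + 18x⁵ + 48x⁴ − 39x³ + 39x² − 18x + 43) ÷ lead(D) = 6x⁷ ÷ −3x² = −2x⁵. Subtract (−2x⁵)·D = 6x⁷ + 6x⁶ + 12x⁵. Remainder: 24x⁶ + 6x⁵ + 48x⁴ − 39x³ + 39x² − 18x + 43.
Step 3: lead(24x⁶ + 6x⁵ + 48x⁴ − 39x³ + 39x² − 18x + 43) ÷ lead(D) = 24x⁶ ÷ −3x² = −8x⁴. Subtract (−8x⁴)·D = 24x⁶ + 24x⁵ + 48x⁴. Remainder: −18x⁵ − 39x³ + 39x² − 18x + 43.
Step 4: lead(−18x⁵ − 39x³ + 39x² − 18x + 43) ÷ lead(D) = −18x⁵ ÷ −3x² = 6x³. Subtract (6x³)·D = −18x⁵ − 18x⁴ − 36x³. Remainder: 18x⁴ − 3x³ + 39x² − 18x + 43.
Step 5: lead(18x⁴ − 3x³ + 39x² − 18x + 43) ÷ lead(D) = 18x⁴ ÷ −3x² = −6x². Subtract (−6x²)·D = 18x⁴ + 18x³ + 36x². Remainder: −21x³ + 3x² − 18x + 43.
Step 6: lead(−21x³ + 3x² − 18x + 43) ÷ lead(D) = −21x³ ÷ −3x² = 7x. Subtract (7x)·D = −21x³ − 21x² − 42x. Remainder: 24x² + 24x + 43.
Step 7: lead(24x² + 24x + 43) ÷ lead(D) = 24x² ÷ −3x² = −8. Subtract (−8)·D = 24x² + 24x + 48. Remainder: −5.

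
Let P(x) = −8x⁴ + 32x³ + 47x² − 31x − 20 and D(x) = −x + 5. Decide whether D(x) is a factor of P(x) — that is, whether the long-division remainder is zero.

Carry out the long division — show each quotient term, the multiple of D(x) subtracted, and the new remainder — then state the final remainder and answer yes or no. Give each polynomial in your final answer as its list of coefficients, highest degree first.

R = [0], so D(x) is a factor of P(x). yes

Step 1: lead(−8x⁴ + 32x³ + 47x² − 31x − 20) ÷ lead(D) = −8x⁴ ÷ −x = 8x³. Subtract (8x³)·D = −8x⁴ + 40x³. Remainder: −8x³ + 47x² − 31x − 20.
Step 2: lead(−8x³ + 47x² − 31x − 20) ÷ lead(D) = −8x³ ÷ −x = 8x². Subtract (8x²)·D = −8x³ + 40x². Remainder: 7x² − 31x − 20.
Step 3: lead(7x² − 31x − 20) ÷ lead(D) = 7x² ÷ −x = −7x. Subtract (−7x)·D = 7x² − 35x. Remainder: 4x − 20.
Step 4: lead(4x − 20) ÷ lead(D) = 4x ÷ −x = −4. Subtract (−4)·D = 4x − 20. Remainder: 0.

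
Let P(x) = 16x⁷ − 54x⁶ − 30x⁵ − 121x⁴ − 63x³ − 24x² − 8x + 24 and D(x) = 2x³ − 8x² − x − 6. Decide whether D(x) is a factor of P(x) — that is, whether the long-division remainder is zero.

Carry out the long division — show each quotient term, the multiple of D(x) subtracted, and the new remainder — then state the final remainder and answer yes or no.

R(x) = 0, so D(x) is a factor of P(x). yes

Step 1: lead(16x⁷ − 54x⁶ − 30x⁵ − 121x⁴ − 63x³ − 24x² − 8x + 24) ÷ lead(D) = 16x⁷ ÷ 2x³ = 8x⁴. Subtract (8x⁴)·D = 16x⁷ − 64x⁶ − 8x⁵ − 48x⁴. Remainder: 10x⁶ − 22x⁵ − 73x⁴ − 63x³ − 24x² − 8x + 24.
Step 2: lead(10x⁶ − 22x⁵ − 73x⁴ − 63x³ − 24x² − 8x + 24) ÷ lead(D) = 10x⁶ ÷ 2x³ = 5x³. Subtract (5x³)·D = 10x⁶ − 40x⁵ − 5x⁴ − 30x³. Remainder: 18x⁵ − 68x⁴ − 33x³ − 24x² − 8x + 24.
Step 3: lead(18x⁵ − 68x⁴ − 33x³ − 24x² − 8x + 24) ÷ lead(D) = 18x⁵ ÷ 2x³ = 9x². Subtract (9x²)·D = 18x⁵ − 72x⁴ − 9x³ − 54x². Remainder: 4x⁴ − 24x³ + 30x² − 8x + 24.
Step 4: lead(4x⁴ − 24x³ + 30x² − 8x + 24) ÷ lead(D) = 4x⁴ ÷ 2x³ = 2x. Subtract (2x)·D = 4x⁴ − 16x³ − 2x² − 12x. Remainder: −8x³ + 32x² + 4x + 24.
Step 5: lead(−8x³ + 32x² + 4x + 24) ÷ lead(D) = −8x³ ÷ 2x³ = −4. Subtract (−4)·D = −8x³ + 32x² + 4x + 24. Remainder: 0.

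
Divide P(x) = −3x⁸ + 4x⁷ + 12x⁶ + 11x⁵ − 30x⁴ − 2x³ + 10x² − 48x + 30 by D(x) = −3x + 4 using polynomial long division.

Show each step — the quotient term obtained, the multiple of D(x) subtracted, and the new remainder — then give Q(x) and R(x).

Q(x) = x⁷ − 4x⁵ − 9x⁴ − 2x³ − 2x² − 6x + 8; R(x) = −2

Step 1: lead(−3x⁸ + 4x⁷ + 12x⁶ + 11x⁵ − 30x⁴ − 2x³ + 10x² − 48x + 30) ÷ lead(D) = −3x⁸ ÷ −3x = x⁷. Subtract (x⁷)·D = −3x⁸ + 4x⁷. Remainder: 12x⁶ + 11x⁵ − 30x⁴ − 2x³ + 10x² − 48x + 30.
Step 2: lead(12x⁶ + 11x⁵ − 30x⁴ − 2x³ + 10x² − 48x + 30) ÷ lead(D) = 12x⁶ ÷ −3x = −4x⁵. Subtract (−4x⁵)·D = 12x⁶ − 16x⁵. Remainder: 27x⁵ − 30x⁴ − 2x³ + 10x² − 48x + 30.
Step 3: lead(27x⁵ − 30x⁴ − 2x³ + 10x² − 48x + 30) ÷ lead(D) = 27x⁵ ÷ −3x = −9x⁴. Subtract (−9x⁴)·D = 27x⁵ − 36x⁴. Remainder: 6x⁴ − 2x³ + 10x² − 48x + 30.
Step 4: lead(6x⁴ − 2x³ + 10x² − 48x + 30) ÷ lead(D) = 6x⁴ ÷ −3x = −2x³. Subtract (−2x³)·D = 6x⁴ − 8x³. Remainder: 6x³ + 10x² − 48x + 30.
Step 5: lead(6x³ + 10x² − 48x + 30) ÷ lead(D) = 6x³ ÷ −3x = −2x². Subtract (−2x²)·D = 6x³ − 8x². Remainder: 18x² − 48x + 30.
Step 6: lead(18x² − 48x + 30) ÷ lead(D) = 18x² ÷ −3x = −6x. Subtract (−6x)·D = 18x² − 24x. Remainder: −24x + 30.
Step 7: lead(−24x + 30) ÷ lead(D) = −24x ÷ −3x = 8. Subtract (8)·D = −24x + 32. Remainder: −2.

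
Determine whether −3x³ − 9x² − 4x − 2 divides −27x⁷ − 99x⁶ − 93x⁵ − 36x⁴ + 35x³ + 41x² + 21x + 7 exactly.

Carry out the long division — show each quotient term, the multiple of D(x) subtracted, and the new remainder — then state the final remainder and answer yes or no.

Step 1: lead(−27x⁷ − 99x⁶ − 93x⁵ − 36x⁴ + 35x³ + 41x² + 21x + 7) ÷ lead(D) = −27x⁷ ÷ −3x³ = 9x⁴. Subtract (9x⁴)·D = −27x⁷ − 81x⁶ − 36x⁵ − 18x⁴. Remainder: −18x⁶ − 57x⁵ − 18x⁴ + 35x³ + 41x² + 21x + 7.
Step 2: lead(−18x⁶ − 57x⁵ − 18x⁴ + 35x³ + 41x² + 21x + 7) ÷ lead(D) = −18x⁶ ÷ −3x³ = 6x³. Subtract (6x³)·D = −18x⁶ − 54x⁵ − 24x⁴ − 12x³. Remainder: −3x⁵ + 6x⁴ + 47x³ + 41x² + 21x + 7.
Step 3: lead(−3x⁵ + 6x⁴ + 47x³ + 41x² + 21x + 7) ÷ lead(D) = −3x⁵ ÷ −3x³ = x². Subtract (x²)·D = −3x⁵ − 9x⁴ − 4x³ − 2x². Remainder: 15x⁴ + 51x³ + 43x² + 21x + 7.
Step 4: lead(15x⁴ + 51x³ + 43x² + 21x + 7) ÷ lead(D) = 15x⁴ ÷ −3x³ = −5x. Subtract (−5x)·D = 15x⁴ + 45x³ + 20x² + 10x. Remainder: 6x³ + 23x² + 11x + 7.
Step 5: lead(6x³ + 23x² + 11x + 7) ÷ lead(D) = 6x³ ÷ −3x³ = −2. Subtract (−2)·D = 6x³ + 18x² + 8x + 4. Remainder: 5x² + 3x + 3.

R(x) = 5x² + 3x + 3, so D(x) is not a factor of P(x). no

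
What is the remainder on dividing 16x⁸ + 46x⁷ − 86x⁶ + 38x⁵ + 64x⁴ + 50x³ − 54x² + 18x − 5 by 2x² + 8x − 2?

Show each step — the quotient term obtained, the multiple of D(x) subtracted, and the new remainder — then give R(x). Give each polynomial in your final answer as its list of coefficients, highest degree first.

Step 1: lead(16x⁸ + 46x⁷ − 86x⁶ + 38x⁵ + 64x⁴ + 50x³ − 54x² + 18x − 5) ÷ lead(D) = 16x⁸ ÷ 2x² = 8x⁶. Subtract (8x⁶)·D = 16x⁸ + 64x⁷ − 16x⁶. Remainder: −18x⁷ − 70x⁶ + 38x⁵ + 64x⁴ + 50x³ − 54x² + 18x − 5.
Step 2: lead(−18x⁷ − 70x⁶ + 38x⁵ + 64x⁴ + 50x³ − 54x² + 18x − 5) ÷ lead(D) = −18x⁷ ÷ 2x² = −9x⁵. Subtract (−9x⁵)·D = −18x⁷ − 72x⁶ + 18x⁵. Remainder: 2x⁶ + 20x⁵ + 64x⁴ + 50x³ − 54x² + 18x − 5.
Step 3: lead(2x⁶ + 20x⁵ + 64x⁴ + 50x³ − 54x² + 18x − 5) ÷ lead(D) = 2x⁶ ÷ 2x² = x⁴. Subtract (x⁴)·D = 2x⁶ + 8x⁵ − 2x⁴. Remainder: 12x⁵ + 66x⁴ + 50x³ − 54x² + 18x − 5.
Step 4: lead(12x⁵ + 66x⁴ + 50x³ − 54x² + 18x − 5) ÷ lead(D) = 12x⁵ ÷ 2x² = 6x³. Subtract (6x³)·D = 12x⁵ + 48x⁴ − 12x³. Remainder: 18x⁴ + 62x³ − 54x² + 18x − 5.
Step 5: lead(18x⁴ + 62x³ − 54x² + 18x − 5) ÷ lead(D) = 18x⁴ ÷ 2x² = 9x². Subtract (9x²)·D = 18x⁴ + 72x³ − 18x². Remainder: −10x³ − 36x² + 18x − 5.
Step 6: lead(−10x³ − 36x² + 18x − 5) ÷ lead(D) = −10x³ ÷ 2x² = −5x. Subtract (−5x)·D = −10x³ − 40x² + 10x. Remainder: 4x² + 8x − 5.
Step 7: lead(4x² + 8x − 5) ÷ lead(D) = 4x² ÷ 2x² = 2. Subtract (2)·D = 4x² + 16x − 4. Remainder: −8x − 1.

R = [-8, -1]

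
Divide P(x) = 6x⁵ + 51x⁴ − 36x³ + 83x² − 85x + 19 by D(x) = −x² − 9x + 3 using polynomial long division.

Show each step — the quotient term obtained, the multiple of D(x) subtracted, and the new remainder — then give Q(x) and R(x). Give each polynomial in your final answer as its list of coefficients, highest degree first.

Q = [-6, 3, -9, 7]; R = [5, -2]

Step 1: lead(6x⁵ + 51x⁴ − 36x³ + 83x² − 85x + 19) ÷ lead(D) = 6x⁵ ÷ −x² = −6x³. Subtract (−6x³)·D = 6x⁵ + 54x⁴ − 18x³. Remainder: −3x⁴ − 18x³ + 83x² − 85x + 19.
Step 2: lead(−3x⁴ − 18x³ + 83x² − 85x + 19) ÷ lead(D) = −3x⁴ ÷ −x² = 3x². Subtract (3x²)·D = −3x⁴ − 27x³ + 9x². Remainder: 9x³ + 74x² − 85x + 19.
Step 3: lead(9x³ + 74x² − 85x + 19) ÷ lead(D) = 9x³ ÷ −x² = −9x. Subtract (−9x)·D = 9x³ + 81x² − 27x. Remainder: −7x² − 58x + 19.
Step 4: lead(−7x² − 58x + 19) ÷ lead(D) = −7x² ÷ −x² = 7. Subtract (7)·D = −7x² − 63x + 21. Remainder: 5x − 2.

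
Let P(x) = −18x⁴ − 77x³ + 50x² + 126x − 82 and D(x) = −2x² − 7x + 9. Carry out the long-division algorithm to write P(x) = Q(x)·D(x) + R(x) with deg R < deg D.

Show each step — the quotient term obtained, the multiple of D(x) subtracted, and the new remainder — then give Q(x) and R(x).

Q(x) = 9x² + 7x − 9; R(x) = −1

Step 1: lead(−18x⁴ − 77x³ + 50x² + 126x − 82) ÷ lead(D) = −18x⁴ ÷ −2x² = 9x². Subtract (9x²)·D = −18x⁴ − 63x³ + 81x². Remainder: −14x³ − 31x² + 126x − 82.
Step 2: lead(−14x³ − 31x² + 126x − 82) ÷ lead(D) = −14x³ ÷ −2x² = 7x. Subtract (7x)·D = −14x³ − 49x² + 63x. Remainder: 18x² + 63x − 82.
Step 3: lead(18x² + 63x − 82) ÷ lead(D) = 18x² ÷ −2x² = −9. Subtract (−9)·D = 18x² + 63x − 81. Remainder: −1.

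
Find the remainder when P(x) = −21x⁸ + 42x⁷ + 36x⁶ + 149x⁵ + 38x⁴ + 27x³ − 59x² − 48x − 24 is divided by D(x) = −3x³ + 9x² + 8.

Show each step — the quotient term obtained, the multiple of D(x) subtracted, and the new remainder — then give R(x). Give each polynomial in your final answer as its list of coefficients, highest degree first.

Step 1: lead(−21x⁸ + 42x⁷ + 36x⁶ + 149x⁵ + 38x⁴ + 27x³ − 59x² − 48x − 24) ÷ lead(D) = −21x⁸ ÷ −3x³ = 7x⁵. Subtract (7x⁵)·D = −21x⁸ + 63x⁷ + 56x⁵. Remainder: −21x⁷ + 36x⁶ + 93x⁵ + 38x⁴ + 27x³ − 59x² − 48x − 24.
Step 2: lead(−21x⁷ + 36x⁶ + 93x⁵ + 38x⁴ + 27x³ − 59x² − 48x − 24) ÷ lead(D) = −21x⁷ ÷ −3x³ = 7x⁴. Subtract (7x⁴)·D = −21x⁷ + 63x⁶ + 56x⁴. Remainder: −27x⁶ + 93x⁵ − 18x⁴ + 27x³ − 59x² − 48x − 24.
Step 3: lead(−27x⁶ + 93x⁵ − 18x⁴ + 27x³ − 59x² − 48x − 24) ÷ lead(D) = −27x⁶ ÷ −3x³ = 9x³. Subtract (9x³)·D = −27x⁶ + 81x⁵ + 72x³. Remainder: 12x⁵ − 18x⁴ − 45x³ − 59x² − 48x − 24.
Step 4: lead(12x⁵ − 18x⁴ − 45x³ − 59x² − 48x − 24) ÷ lead(D) = 12x⁵ ÷ −3x³ = −4x². Subtract (−4x²)·D = 12x⁵ − 36x⁴ − 32x². Remainder: 18x⁴ − 45x³ − 27x² − 48x − 24.
Step 5: lead(18x⁴ − 45x³ − 27x² − 48x − 24) ÷ lead(D) = 18x⁴ ÷ −3x³ = −6x. Subtract (−6x)·D = 18x⁴ − 54x³ − 48x. Remainder: 9x³ − 27x² − 24.
Step 6: lead(9x³ − 27x² − 24) ÷ lead(D) = 9x³ ÷ −3x³ = −3. Subtract (−3)·D = 9x³ − 27x² − 24. Remainder: 0.

R = [0]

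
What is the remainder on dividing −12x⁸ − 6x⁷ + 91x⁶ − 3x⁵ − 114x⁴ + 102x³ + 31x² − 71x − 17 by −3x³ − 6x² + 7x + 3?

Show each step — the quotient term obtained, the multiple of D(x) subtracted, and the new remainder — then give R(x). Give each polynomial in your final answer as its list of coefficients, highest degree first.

R = [5, 6, 7]

Step 1: lead(−12x⁸ − 6x⁷ + 91x⁶ − 3x⁵ − 114x⁴ + 102x³ + 31x² − 71x − 17) ÷ lead(D) = −12x⁸ ÷ −3x³ = 4x⁵. Subtract (4x⁵)·D = −12x⁸ − 24x⁷ + 28x⁶ + 12x⁵. Remainder: 18x⁷ + 63x⁶ − 15x⁵ − 114x⁴ + 102x³ + 31x² − 71x − 17.
Step 2: lead(18x⁷ + 63x⁶ − 15x⁵ − 114x⁴ + 102x³ + 31x² − 71x − 17) ÷ lead(D) = 18x⁷ ÷ −3x³ = −6x⁴. Subtract (−6x⁴)·D = 18x⁷ + 36x⁶ − 42x⁵ − 18x⁴. Remainder: 27x⁶ + 27x⁵ − 96x⁴ + 102x³ + 31x² − 71x − 17.
Step 3: lead(27x⁶ + 27x⁵ − 96x⁴ + 102x³ + 31x² − 71x − 17) ÷ lead(D) = 27x⁶ ÷ −3x³ = −9x³. Subtract (−9x³)·D = 27x⁶ + 54x⁵ − 63x⁴ − 27x³. Remainder: −27x⁵ − 33x⁴ + 129x³ + 31x² − 71x − 17.
Step 4: lead(−27x⁵ − 33x⁴ + 129x³ + 31x² − 71x − 17) ÷ lead(D) = −27x⁵ ÷ −3x³ = 9x². Subtract (9x²)·D = −27x⁵ − 54x⁴ + 63x³ + 27x². Remainder: 21x⁴ + 66x³ + 4x² − 71x − 17.
Step 5: lead(21x⁴ + 66x³ + 4x² − 71x − 17) ÷ lead(D) = 21x⁴ ÷ −3x³ = −7x. Subtract (−7x)·D = 21x⁴ + 42x³ − 49x² − 21x. Remainder: 24x³ + 53x² − 50x − 17.
Step 6: lead(24x³ + 53x² − 50x − 17) ÷ lead(D) = 24x³ ÷ −3x³ = −8. Subtract (−8)·D = 24x³ + 48x² − 56x − 24. Remainder: 5x² + 6x + 7.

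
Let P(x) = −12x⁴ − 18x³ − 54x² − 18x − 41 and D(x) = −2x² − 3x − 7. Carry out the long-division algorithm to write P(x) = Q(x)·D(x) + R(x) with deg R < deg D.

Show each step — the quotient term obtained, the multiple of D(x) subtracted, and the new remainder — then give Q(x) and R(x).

Step 1: lead(−12x⁴ − 18x³ − 54x² − 18x − 41) ÷ lead(D) = −12x⁴ ÷ −2x² = 6x². Subtract (6x²)·D = −12x⁴ − 18x³ − 42x². Remainder: −12x² − 18x − 41.
Step 2: lead(−12x² − 18x − 41) ÷ lead(D) = −12x² ÷ −2x² = 6. Subtract (6)·D = −12x² − 18x − 42. Remainder: 1.

Q(x) = 6x² + 6; R(x) = 1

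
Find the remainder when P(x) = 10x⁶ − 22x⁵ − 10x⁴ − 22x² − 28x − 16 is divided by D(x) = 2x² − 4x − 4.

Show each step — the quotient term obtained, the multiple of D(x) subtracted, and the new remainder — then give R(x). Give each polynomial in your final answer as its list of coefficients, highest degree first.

Step 1: lead(10x⁶ − 22x⁵ − 10x⁴ − 22x² − 28x − 16) ÷ lead(D) = 10x⁶ ÷ 2x² = 5x⁴. Subtract (5x⁴)·D = 10x⁶ − 20x⁵ − 20x⁴. Remainder: −2x⁵ + 10x⁴ − 22x² − 28x − 16.
Step 2: lead(−2x⁵ + 10x⁴ − 22x² − 28x − 16) ÷ lead(D) = −2x⁵ ÷ 2x² = −x³. Subtract (−x³)·D = −2x⁵ + 4x⁴ + 4x³. Remainder: 6x⁴ − 4x³ − 22x² − 28x − 16.
Step 3: lead(6x⁴ − 4x³ − 22x² − 28x − 16) ÷ lead(D) = 6x⁴ ÷ 2x² = 3x². Subtract (3x²)·D = 6x⁴ − 12x³ − 12x². Remainder: 8x³ − 10x² − 28x − 16.
Step 4: lead(8x³ − 10x² − 28x − 16) ÷ lead(D) = 8x³ ÷ 2x² = 4x. Subtract (4x)·D = 8x³ − 16x² − 16x. Remainder: 6x² − 12x − 16.
Step 5: lead(6x² − 12x − 16) ÷ lead(D) = 6x² ÷ 2x² = 3. Subtract (3)·D = 6x² − 12x − 12. Remainder: −4.

R = [-4]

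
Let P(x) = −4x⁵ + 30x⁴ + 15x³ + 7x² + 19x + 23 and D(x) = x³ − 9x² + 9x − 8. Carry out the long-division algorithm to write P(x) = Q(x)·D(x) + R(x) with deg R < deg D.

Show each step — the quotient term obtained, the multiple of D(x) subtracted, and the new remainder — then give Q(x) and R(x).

Step 1: lead(−4x⁵ + 30x⁴ + 15x³ + 7x² + 19x + 23) ÷ lead(D) = −4x⁵ ÷ x³ = −4x². Subtract (−4x²)·D = −4x⁵ + 36x⁴ − 36x³ + 32x². Remainder: −6x⁴ + 51x³ − 25x² + 19x + 23.
Step 2: lead(−6x⁴ + 51x³ − 25x² + 19x + 23) ÷ lead(D) = −6x⁴ ÷ x³ = −6x. Subtract (−6x)·D = −6x⁴ + 54x³ − 54x² + 48x. Remainder: −3x³ + 29x² − 29x + 23.
Step 3: lead(−3x³ + 29x² − 29x + 23) ÷ lead(D) = −3x³ ÷ x³ = −3. Subtract (−3)·D = −3x³ + 27x² − 27x + 24. Remainder: 2x² − 2x − 1.

Q(x) = −4x² − 6x − 3; R(x) = 2x² − 2x − 1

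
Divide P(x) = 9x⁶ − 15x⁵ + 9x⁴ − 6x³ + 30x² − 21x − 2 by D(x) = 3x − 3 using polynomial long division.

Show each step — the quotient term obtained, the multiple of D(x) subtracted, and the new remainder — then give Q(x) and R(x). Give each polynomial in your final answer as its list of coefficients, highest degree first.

Step 1: lead(9x⁶ − 15x⁵ + 9x⁴ − 6x³ + 30x² − 21x − 2) ÷ lead(D) = 9x⁶ ÷ 3x = 3x⁵. Subtract (3x⁵)·D = 9x⁶ − 9x⁵. Remainder: −6x⁵ + 9x⁴ − 6x³ + 30x² − 21x − 2.
Step 2: lead(−6x⁵ + 9x⁴ − 6x³ + 30x² − 21x − 2) ÷ lead(D) = −6x⁵ ÷ 3x = −2x⁴. Subtract (−2x⁴)·D = −6x⁵ + 6x⁴. Remainder: 3x⁴ − 6x³ + 30x² − 21x − 2.
Step 3: lead(3x⁴ − 6x³ + 30x² − 21x − 2) ÷ lead(D) = 3x⁴ ÷ 3x = x³. Subtract (x³)·D = 3x⁴ − 3x³. Remainder: −3x³ + 30x² − 21x − 2.
Step 4: lead(−3x³ + 30x² − 21x − 2) ÷ lead(D) = −3x³ ÷ 3x = −x². Subtract (−x²)·D = −3x³ + 3x². Remainder: 27x² − 21x − 2.
Step 5: lead(27x² − 21x − 2) ÷ lead(D) = 27x² ÷ 3x = 9x. Subtract (9x)·D = 27x² − 27x. Remainder: 6x − 2.
Step 6: lead(6x − 2) ÷ lead(D) = 6x ÷ 3x = 2. Subtract (2)·D = 6x − 6. Remainder: 4.

Q = [3, -2, 1, -1, 9, 2]; R = [4]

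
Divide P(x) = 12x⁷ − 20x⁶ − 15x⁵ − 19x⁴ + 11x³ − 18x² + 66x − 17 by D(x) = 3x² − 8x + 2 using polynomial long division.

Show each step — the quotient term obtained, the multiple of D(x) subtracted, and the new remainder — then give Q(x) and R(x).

Step 1: lead(12x⁷ − 20x⁶ − 15x⁵ − 19x⁴ + 11x³ − 18x² + 66x − 17) ÷ lead(D) = 12x⁷ ÷ 3x² = 4x⁵. Subtract (4x⁵)·D = 12x⁷ − 32x⁶ + 8x⁵. Remainder: 12x⁶ − 23x⁵ − 19x⁴ + 11x³ − 18x² + 66x − 17.
Step 2: lead(12x⁶ − 23x⁵ − 19x⁴ + 11x³ − 18x² + 66x − 17) ÷ lead(D) = 12x⁶ ÷ 3x² = 4x⁴. Subtract (4x⁴)·D = 12x⁶ − 32x⁵ + 8x⁴. Remainder: 9x⁵ − 27x⁴ + 11x³ − 18x² + 66x − 17.
Step 3: lead(9x⁵ − 27x⁴ + 11x³ − 18x² + 66x − 17) ÷ lead(D) = 9x⁵ ÷ 3x² = 3x³. Subtract (3x³)·D = 9x⁵ − 24x⁴ + 6x³. Remainder: −3x⁴ + 5x³ − 18x² + 66x − 17.
Step 4: lead(−3x⁴ + 5x³ − 18x² + 66x − 17) ÷ lead(D) = −3x⁴ ÷ 3x² = −x². Subtract (−x²)·D = −3x⁴ + 8x³ − 2x². Remainder: −3x³ − 16x² + 66x − 17.
Step 5: lead(−3x³ − 16x² + 66x − 17) ÷ lead(D) = −3x³ ÷ 3x² = −x. Subtract (−x)·D = −3x³ + 8x² − 2x. Remainder: −24x² + 68x − 17.
Step 6: lead(−24x² + 68x − 17) ÷ lead(D) = −24x² ÷ 3x² = −8. Subtract (−8)·D = −24x² + 64x − 16. Remainder: 4x − 1.

Q(x) = 4x⁵ + 4x⁴ + 3x³ − x² − x − 8; R(x) = 4x − 1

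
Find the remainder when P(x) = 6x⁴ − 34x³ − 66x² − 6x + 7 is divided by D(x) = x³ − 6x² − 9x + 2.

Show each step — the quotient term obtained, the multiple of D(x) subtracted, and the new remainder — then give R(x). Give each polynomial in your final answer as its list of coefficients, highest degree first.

Step 1: lead(6x⁴ − 34x³ − 66x² − 6x + 7) ÷ lead(D) = 6x⁴ ÷ x³ = 6x. Subtract (6x)·D = 6x⁴ − 36x³ − 54x² + 12x. Remainder: 2x³ − 12x² − 18x + 7.
Step 2: lead(2x³ − 12x² − 18x + 7) ÷ lead(D) = 2x³ ÷ x³ = 2. Subtract (2)·D = 2x³ − 12x² − 18x + 4. Remainder: 3.

R = [3]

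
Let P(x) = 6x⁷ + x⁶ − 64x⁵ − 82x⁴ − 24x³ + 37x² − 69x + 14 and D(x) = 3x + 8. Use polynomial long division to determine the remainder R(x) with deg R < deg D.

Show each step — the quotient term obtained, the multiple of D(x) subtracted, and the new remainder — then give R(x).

Step 1: lead(6x⁷ + x⁶ − 64x⁵ − 82x⁴ − 24x³ + 37x² − 69x + 14) ÷ lead(D) = 6x⁷ ÷ 3x = 2x⁶. Subtract (2x⁶)·D = 6x⁷ + 16x⁶. Remainder: −15x⁶ − 64x⁵ − 82x⁴ − 24x³ + 37x² − 69x + 14.
Step 2: lead(−15x⁶ − 64x⁵ − 82x⁴ − 24x³ + 37x² − 69x + 14) ÷ lead(D) = −15x⁶ ÷ 3x = −5x⁵. Subtract (−5x⁵)·D = −15x⁶ − 40x⁵. Remainder: −24x⁵ − 82x⁴ − 24x³ + 37x² − 69x + 14.
Step 3: lead(−24x⁵ − 82x⁴ − 24x³ + 37x² − 69x + 14) ÷ lead(D) = −24x⁵ ÷ 3x = −8x⁴. Subtract (−8x⁴)·D = −24x⁵ − 64x⁴. Remainder: −18x⁴ − 24x³ + 37x² − 69x + 14.
Step 4: lead(−18x⁴ − 24x³ + 37x² − 69x + 14) ÷ lead(D) = −18x⁴ ÷ 3x = −6x³. Subtract (−6x³)·D = −18x⁴ − 48x³. Remainder: 24x³ + 37x² − 69x + 14.
Step 5: lead(24x³ + 37x² − 69x + 14) ÷ lead(D) = 24x³ ÷ 3x = 8x². Subtract (8x²)·D = 24x³ + 64x². Remainder: −27x² − 69x + 14.
Step 6: lead(−27x² − 69x + 14) ÷ lead(D) = −27x² ÷ 3x = −9x. Subtract (−9x)·D = −27x² − 72x. Remainder: 3x + 14.
Step 7: lead(3x + 14) ÷ lead(D) = 3x ÷ 3x = 1. Subtract (1)·D = 3x + 8. Remainder: 6.

R(x) = 6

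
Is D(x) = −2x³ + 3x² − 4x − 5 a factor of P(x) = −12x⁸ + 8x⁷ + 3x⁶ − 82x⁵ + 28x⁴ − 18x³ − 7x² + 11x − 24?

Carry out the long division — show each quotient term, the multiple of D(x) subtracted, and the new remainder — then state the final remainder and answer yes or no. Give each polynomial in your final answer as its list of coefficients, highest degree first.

R = [7, -4], so D(x) is not a factor of P(x). no

Step 1: lead(−12x⁸ + 8x⁷ + 3x⁶ − 82x⁵ + 28x⁴ − 18x³ − 7x² + 11x − 24) ÷ lead(D) = −12x⁸ ÷ −2x³ = 6x⁵. Subtract (6x⁵)·D = −12x⁸ + 18x⁷ − 24x⁶ − 30x⁵. Remainder: −10x⁷ + 27x⁶ − 52x⁵ + 28x⁴ − 18x³ − 7x² + 11x − 24.
Step 2: lead(−10x⁷ + 27x⁶ − 52x⁵ + 28x⁴ − 18x³ − 7x² + 11x − 24) ÷ lead(D) = −10x⁷ ÷ −2x³ = 5x⁴. Subtract (5x⁴)·D = −10x⁷ + 15x⁶ − 20x⁵ − 25x⁴. Remainder: 12x⁶ − 32x⁵ + 53x⁴ − 18x³ − 7x² + 11x − 24.
Step 3: lead(12x⁶ − 32x⁵ + 53x⁴ − 18x³ − 7x² + 11x − 24) ÷ lead(D) = 12x⁶ ÷ −2x³ = −6x³. Subtract (−6x³)·D = 12x⁶ − 18x⁵ + 24x⁴ + 30x³. Remainder: −14x⁵ + 29x⁴ − 48x³ − 7x² + 11x − 24.
Step 4: lead(−14x⁵ + 29x⁴ − 48x³ − 7x² + 11x − 24) ÷ lead(D) = −14x⁵ ÷ −2x³ = 7x². Subtract (7x²)·D = −14x⁵ + 21x⁴ − 28x³ − 35x². Remainder: 8x⁴ − 20x³ + 28x² + 11x − 24.
Step 5: lead(8x⁴ − 20x³ + 28x² + 11x − 24) ÷ lead(D) = 8x⁴ ÷ −2x³ = −4x. Subtract (−4x)·D = 8x⁴ − 12x³ + 16x² + 20x. Remainder: −8x³ + 12x² − 9x − 24.
Step 6: lead(−8x³ + 12x² − 9x − 24) ÷ lead(D) = −8x³ ÷ −2x³ = 4. Subtract (4)·D = −8x³ + 12x² − 16x − 20. Remainder: 7x − 4.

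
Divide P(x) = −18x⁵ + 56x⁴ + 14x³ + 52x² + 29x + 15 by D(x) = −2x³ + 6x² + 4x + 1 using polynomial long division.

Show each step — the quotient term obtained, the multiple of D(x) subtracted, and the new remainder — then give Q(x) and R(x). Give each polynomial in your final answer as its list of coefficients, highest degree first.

Step 1: lead(−18x⁵ + 56x⁴ + 14x³ + 52x² + 29x + 15) ÷ lead(D) = −18x⁵ ÷ −2x³ = 9x². Subtract (9x²)·D = −18x⁵ + 54x⁴ + 36x³ + 9x². Remainder: 2x⁴ − 22x³ + 43x² + 29x + 15.
Step 2: lead(2x⁴ − 22x³ + 43x² + 29x + 15) ÷ lead(D) = 2x⁴ ÷ −2x³ = −x. Subtract (−x)·D = 2x⁴ − 6x³ − 4x² − x. Remainder: −16x³ + 47x² + 30x + 15.
Step 3: lead(−16x³ + 47x² + 30x + 15) ÷ lead(D) = −16x³ ÷ −2x³ = 8. Subtract (8)·D = −16x³ + 48x² + 32x + 8. Remainder: −x² − 2x + 7.

Q = [9, -1, 8]; R = [-1, -2, 7]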